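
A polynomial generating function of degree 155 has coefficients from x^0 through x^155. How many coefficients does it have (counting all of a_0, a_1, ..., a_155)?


A polynomial of degree 155 takes the form a_0 + a_1 x + ... + a_155 x^155.
The number of coefficients is 155 + 1 = 156.

156


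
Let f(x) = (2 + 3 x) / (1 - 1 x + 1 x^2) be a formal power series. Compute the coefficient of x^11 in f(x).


Write f(x) = sum_{k>=0} a_k x^k. Multiplying both sides by 1 - 1 x + 1 x^2 gives
(1 - 1 x + 1 x^2) sum_{k>=0} a_k x^k = 2 + 3 x.
Matching coefficients:
 x^0: a_0 = 2
 x^1: a_1 - 1 a_0 = 3  =>  a_1 = 1*2 + 3 = 5
 x^k (k >= 2): a_k = 1 a_{k-1} - 1 a_{k-2}.
Iterating: a_2 = 3, a_3 = -2, a_4 = -5, a_5 = -3, a_6 = 2, a_7 = 5, a_8 = 3, a_9 = -2, a_10 = -5, a_11 = -3.
So the coefficient of x^11 is -3.

-3


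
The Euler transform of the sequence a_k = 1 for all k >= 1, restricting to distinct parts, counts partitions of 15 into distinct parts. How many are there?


Partitions of 15 into distinct parts can be computed via generating function.
Product (1+x)(1+x^2)(1+x^3)...
The coefficient of x^15 = 27

27


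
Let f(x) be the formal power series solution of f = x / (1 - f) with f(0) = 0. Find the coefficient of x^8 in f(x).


Apply Lagrange inversion: f = x * phi(f) with phi(t) = 1/(1 - t), so
[x^n] f = (1/n) [t^(n-1)] phi(t)^n = (1/n) [t^(n-1)] (1 - t)^(-n) = (1/n) C(2n - 2, n - 1) = C_{n-1}.
For n = 8: C_7 = C(14, 7) / 8 = 3432/8 = 429 = 429.

429


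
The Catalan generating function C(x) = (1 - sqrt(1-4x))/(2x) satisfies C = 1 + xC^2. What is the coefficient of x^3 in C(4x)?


Substituting x -> 4x scales the n-th coefficient by 4^n, so [x^3] C(4x) = 4^3 * C_3.
C_3 = C(2*3, 3)/(4) = 20/4 = 5.
So 4^3 * 5 = 64 * 5 = 320.

320


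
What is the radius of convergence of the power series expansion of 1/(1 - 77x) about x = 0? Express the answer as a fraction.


Expanding 1/(1 - 77x) = sum_{k>=0} 77^k x^k, the series converges when |77x| < 1, i.e., |x| < 1/77.
So the radius of convergence is 1/77 = 1/77.

1/77


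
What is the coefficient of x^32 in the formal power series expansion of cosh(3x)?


The Maclaurin series is cosh(t) = sum_{m>=0} t^(2m) / (2m)!, so substituting t = 3x, only even powers of x are nonzero, with coefficient of x^(2m) equal to 3^(2m) / (2m)!.
For x^32 the coefficient is 3^32/32! = 1853020188851841/263130836933693530167218012160000000 = 387420489/55014121340467297648640000000.

387420489/55014121340467297648640000000


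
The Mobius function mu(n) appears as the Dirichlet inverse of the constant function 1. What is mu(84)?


84 has a squared prime factor, so mu(84) = 0.
Factorization reveals a repeated prime.

0


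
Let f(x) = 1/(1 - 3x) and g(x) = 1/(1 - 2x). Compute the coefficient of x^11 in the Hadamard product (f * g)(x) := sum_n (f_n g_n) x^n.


f has coefficients f_k = 3^k and g has coefficients g_k = 2^k, so the Hadamard product has coefficient (f*g)_k = 3^k * 2^k = 6^k.
For k = 11: 6^11 = 362797056.

362797056


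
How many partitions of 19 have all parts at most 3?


Using the generating function (1-x)^(-1)(1-x^2)^(-1)(1-x^3)^(-1),
the coefficient of x^19 counts these restricted partitions.
Result = 40

40


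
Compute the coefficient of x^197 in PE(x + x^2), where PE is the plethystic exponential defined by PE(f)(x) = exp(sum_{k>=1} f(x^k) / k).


With f(x) = x + x^2, the exponent is sum_{k>=1} (x^k + x^(2k)) / k = -ln(1 - x) - ln(1 - x^2). Exponentiating:
PE(x + x^2) = 1 / ((1 - x)(1 - x^2)).
This is the generating function for partitions of n into parts of size 1 or 2. The number of 2's can be any j in 0..98, and the rest are 1's, so
[x^197] = floor(197/2) + 1 = 99.

99


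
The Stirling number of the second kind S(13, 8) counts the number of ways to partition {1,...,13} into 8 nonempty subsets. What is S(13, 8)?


Using the explicit formula S(n,k) = (1/k!) sum_{j=0}^{k} (-1)^(k-j) C(k,j) j^n:
S(13, 8) = 1899612
Equivalently, S(n,k) is n! times the coefficient of x^n in the EGF (e^x - 1)^k / k!.

1899612


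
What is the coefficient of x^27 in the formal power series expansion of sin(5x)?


The Maclaurin series is sin(t) = sum_{k>=0} (-1)^k t^(2k+1) / (2k+1)!, so substituting t = 5x, only odd powers of x are nonzero, with coefficient of x^(2k+1) equal to (-1)^k 5^(2k+1) / (2k+1)!.
Write 27 = 2*13 + 1, giving the coefficient (-1)^13 * 5^27 / 27! = -7450580596923828125/10888869450418352160768000000 = -476837158203125/696887644826774538289152.

-476837158203125/696887644826774538289152


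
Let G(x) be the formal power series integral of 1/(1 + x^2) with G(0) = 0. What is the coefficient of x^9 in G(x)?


1/(1 + x^2) = sum_{j>=0} (-1)^j x^(2j). Integrating termwise with G(0) = 0:
G(x) = sum_{j>=0} (-1)^j x^(2j+1) / (2j+1) = arctan(x).
Only odd powers are nonzero. For x^9 write 9 = 2*4 + 1, giving
(-1)^4 / 9 = 1/9 = 1/9.

1/9


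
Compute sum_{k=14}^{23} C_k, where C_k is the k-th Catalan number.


C_14 through C_23: 2674440, 9694845, 35357670, 129644790, 477638700, 1767263190, 6564120420, 24466267020, 91482563640, 343059613650
Sum = 2674440 + 9694845 + 35357670 + 129644790 + 477638700 + 1767263190 + 6564120420 + 24466267020 + 91482563640 + 343059613650
= 467994838365

467994838365


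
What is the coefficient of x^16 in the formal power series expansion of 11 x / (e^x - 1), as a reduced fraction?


The exponential generating function for Bernoulli numbers is
x / (e^x - 1) = sum_{k>=0} B_k x^k / k!.
So the coefficient of x^16 in 11 x / (e^x - 1) is 11 B_16 / 16!.
Computing: B_16 = -3617/510, 16! = 20922789888000, giving
11 * -3617/510 / 20922789888000 = -3617/970056622080000.

-3617/970056622080000


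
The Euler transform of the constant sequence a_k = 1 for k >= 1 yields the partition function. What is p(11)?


The Euler transform converts the sequence a_k = 1 into the number of integer partitions.
Using the recurrence or dynamic programming:
p(11) = 56

56


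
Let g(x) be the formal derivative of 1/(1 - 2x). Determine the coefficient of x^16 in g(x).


Differentiate termwise: d/dx sum_{k>=0} 2^k x^k = sum_{k>=1} k 2^k x^(k-1) = sum_{j>=0} (j+1) 2^(j+1) x^j.
Equivalently, d/dx [1/(1 - 2x)] = 2/(1 - 2x)^2.
For j = 16: 17 * 2^17 = 17 * 131072 = 2228224.

2228224


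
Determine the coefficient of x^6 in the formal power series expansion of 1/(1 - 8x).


The geometric series identity gives 1/(1 - c x) = sum_{k>=0} c^k x^k, so the coefficient of x^k is c^k.
Here c = 8 and k = 6.
Computing: 8^6 = 262144

262144


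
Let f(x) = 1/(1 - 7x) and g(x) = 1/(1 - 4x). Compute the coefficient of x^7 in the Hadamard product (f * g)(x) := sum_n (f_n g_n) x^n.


f has coefficients f_k = 7^k and g has coefficients g_k = 4^k, so the Hadamard product has coefficient (f*g)_k = 7^k * 4^k = 28^k.
For k = 7: 28^7 = 13492928512.

13492928512


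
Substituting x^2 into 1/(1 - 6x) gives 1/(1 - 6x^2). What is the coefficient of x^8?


The coefficient of x^(2m) in 1/(1 - 6x^2) is 6^m.
With n = 8 = 2*4, the coefficient is 6^4 = 1296.

1296


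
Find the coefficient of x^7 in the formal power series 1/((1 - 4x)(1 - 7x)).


By partial fractions or Cauchy convolution:
The coefficient equals sum_{k=0}^{7} 4^k * 7^(7-k).
= 1899755

1899755


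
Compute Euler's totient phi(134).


phi(n) counts integers in [1, n] coprime to n. Using the multiplicative formula phi(n) = n * prod_{p | n} (1 - 1/p):
134 = 2 * 67, so
phi(134) = 134 * (1 - 1/2) * (1 - 1/67) = 66.

66


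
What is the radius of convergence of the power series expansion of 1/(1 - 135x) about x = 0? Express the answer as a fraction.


Expanding 1/(1 - 135x) = sum_{k>=0} 135^k x^k, the series converges when |135x| < 1, i.e., |x| < 1/135.
So the radius of convergence is 1/135 = 1/135.

1/135


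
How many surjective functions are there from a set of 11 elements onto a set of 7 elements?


By inclusion-exclusion on which target elements are missed, the number of surjections from an n-set onto a k-set is
surj(n, k) = sum_{j=0}^{k} (-1)^j C(k, j) (k - j)^n.
Equivalently surj(n, k) = k! * S(n, k), where S(n, k) is the Stirling number of the second kind.
For n = 11, k = 7:
S(11, 7) = 63987, so
surj = 7! * 63987 = 5040 * 63987 = 322494480.

322494480


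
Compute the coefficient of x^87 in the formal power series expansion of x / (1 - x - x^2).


Let f(x) = sum_{k>=0} a_k x^k. Multiplying f(x) * (1 - x - x^2) = x and matching coefficients gives a_0 = 0, a_1 = 1, and a_k = a_{k-1} + a_{k-2} for k >= 2. These are the Fibonacci numbers F_k.
Iterating from F_0 = 0, F_1 = 1:
F_0=0, F_1=1, F_2=1, F_3=2, F_4=3, F_5=5, F_6=8, F_7=13, F_8=21, F_9=34, ...
F_87 = 679891637638612258.

679891637638612258


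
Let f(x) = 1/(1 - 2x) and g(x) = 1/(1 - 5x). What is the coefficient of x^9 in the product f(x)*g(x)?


The coefficient of x^n in f*g is the Cauchy product: sum_{k=0}^{n} a^k * b^(n-k).
With a=2, b=5, n=9:
sum_{k=0}^{9} 2^k * 5^(9-k)
= 3254867

3254867


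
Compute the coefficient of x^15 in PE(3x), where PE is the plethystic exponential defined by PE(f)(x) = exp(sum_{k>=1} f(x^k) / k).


With f(x) = 3x, the exponent is sum_{k>=1} 3 x^k / k = 3 * (-ln(1 - x)). Exponentiating:
PE(3x) = exp(-3 ln(1 - x)) = 1/(1 - x)^3.
By the negative binomial expansion, [x^n] 1/(1 - x)^3 = C(n + 2, 2).
For n = 15: C(17, 2) = 136.

136


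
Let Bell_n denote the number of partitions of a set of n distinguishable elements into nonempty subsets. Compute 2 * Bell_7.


Bell_7 can be computed from the Bell triangle or from Dobinski's identity Bell_n = (1/e) * sum_{k>=0} k^n / k!.
Computing Bell_7 = 877.
Then 2 * 877 = 1754.

1754


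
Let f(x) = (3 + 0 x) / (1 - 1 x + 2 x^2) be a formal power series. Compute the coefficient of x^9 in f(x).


Write f(x) = sum_{k>=0} a_k x^k. Multiplying both sides by 1 - 1 x + 2 x^2 gives
(1 - 1 x + 2 x^2) sum_{k>=0} a_k x^k = 3 + 0 x.
Matching coefficients:
 x^0: a_0 = 3
 x^1: a_1 - 1 a_0 = 0  =>  a_1 = 1*3 + 0 = 3
 x^k (k >= 2): a_k = 1 a_{k-1} - 2 a_{k-2}.
Iterating: a_2 = -3, a_3 = -9, a_4 = -3, a_5 = 15, a_6 = 21, a_7 = -9, a_8 = -51, a_9 = -33.
So the coefficient of x^9 is -33.

-33


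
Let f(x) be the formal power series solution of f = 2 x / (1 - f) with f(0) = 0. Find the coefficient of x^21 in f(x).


Apply Lagrange inversion: f = 2 x * phi(f) with phi(t) = 1/(1 - t), so
[x^n] f = 2^n * (1/n) [t^(n-1)] phi(t)^n = 2^n * (1/n) [t^(n-1)] (1 - t)^(-n) = 2^n * (1/n) C(2n - 2, n - 1) = 2^n * C_{n-1}.
For n = 21: C_20 = C(40, 20) / 21 = 137846528820/21 = 6564120420.
With the 2^21 = 2097152 factor, the coefficient is 2097152 * 6564120420 = 13765958267043840.

13765958267043840


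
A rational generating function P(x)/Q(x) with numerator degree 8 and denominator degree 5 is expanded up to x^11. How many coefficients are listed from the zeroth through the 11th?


Expanding up to x^11 gives the coefficients for x^0, x^1, ..., x^11.
That is 11 + 1 = 12 coefficients in total.

12


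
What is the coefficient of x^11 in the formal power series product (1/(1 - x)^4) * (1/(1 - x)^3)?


Combine the factors: (1/(1 - x)^4) * (1/(1 - x)^3) = 1/(1 - x)^7.
Then use 1/(1 - x)^r = sum_{k>=0} C(k + r - 1, r - 1) x^k with r = 7 and k = 11:
C(17, 6) = 12376.

12376


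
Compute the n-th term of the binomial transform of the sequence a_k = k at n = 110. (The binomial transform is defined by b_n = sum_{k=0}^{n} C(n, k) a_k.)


With a_k = k, b_n = sum_{k=0}^{n} C(n, k) k. Using k * C(n, k) = n * C(n-1, k-1) gives b_n = n * sum_{k>=1} C(n-1, k-1) = n * 2^(n-1).
For n = 110: 110 * 2^109 = 110 * 649037107316853453566312041152512 = 71394081804853879892294324526776320.

71394081804853879892294324526776320


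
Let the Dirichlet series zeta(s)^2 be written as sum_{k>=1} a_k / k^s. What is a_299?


The Dirichlet convolution of the constant function 1 with itself gives (1 * 1)(k) = sum_{d | k} 1 = d(k), the number of positive divisors of k.
Since zeta(s) = sum_{k>=1} 1/k^s, we have zeta(s)^2 = sum_{k>=1} d(k)/k^s, so a_k = d(k).
For k = 299: the divisors are 1, 13, 23, 299.
Count = 4.

4


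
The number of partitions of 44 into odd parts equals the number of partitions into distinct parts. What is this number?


Computing partitions of 44 into odd parts (1, 3, 5, ...):
Using the generating function prod_{k>=0} 1/(1-x^(2k+1)),
the count is 1816

1816


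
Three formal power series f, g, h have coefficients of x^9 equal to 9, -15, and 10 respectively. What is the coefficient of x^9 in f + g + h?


Series addition is componentwise:
9 + -15 + 10
= 4

4


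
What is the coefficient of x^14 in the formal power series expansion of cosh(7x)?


The Maclaurin series is cosh(t) = sum_{m>=0} t^(2m) / (2m)!, so substituting t = 7x, only even powers of x are nonzero, with coefficient of x^(2m) equal to 7^(2m) / (2m)!.
For x^14 the coefficient is 7^14/14! = 678223072849/87178291200 = 13841287201/1779148800.

13841287201/1779148800


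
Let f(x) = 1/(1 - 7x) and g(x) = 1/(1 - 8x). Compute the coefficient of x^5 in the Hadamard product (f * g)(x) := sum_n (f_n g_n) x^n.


f has coefficients f_k = 7^k and g has coefficients g_k = 8^k, so the Hadamard product has coefficient (f*g)_k = 7^k * 8^k = 56^k.
For k = 5: 56^5 = 550731776.

550731776


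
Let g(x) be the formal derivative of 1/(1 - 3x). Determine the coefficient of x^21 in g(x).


Differentiate termwise: d/dx sum_{k>=0} 3^k x^k = sum_{k>=1} k 3^k x^(k-1) = sum_{j>=0} (j+1) 3^(j+1) x^j.
Equivalently, d/dx [1/(1 - 3x)] = 3/(1 - 3x)^2.
For j = 21: 22 * 3^22 = 22 * 31381059609 = 690383311398.

690383311398


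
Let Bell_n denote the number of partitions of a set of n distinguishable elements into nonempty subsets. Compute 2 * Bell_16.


Bell_16 can be computed from the Bell triangle or from Dobinski's identity Bell_n = (1/e) * sum_{k>=0} k^n / k!.
Computing Bell_16 = 10480142147.
Then 2 * 10480142147 = 20960284294.

20960284294


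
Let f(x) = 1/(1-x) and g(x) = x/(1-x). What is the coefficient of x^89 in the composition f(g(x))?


First simplify the composition: f(g(x)) = 1/(1 - x/(1-x)) = (1-x)/((1-x) - x) = (1-x)/(1-2x).
Now extract the coefficient. Write (1-x)/(1-2x) = 1/(1-2x) - x/(1-2x).
The coefficient of x^n in 1/(1-2x) is 2^n, and in x/(1-2x) is 2^(n-1) (for n >= 1).
So the coefficient of x^89 is 2^89 - 2^88 = 618970019642690137449562112 - 309485009821345068724781056 = 309485009821345068724781056.

309485009821345068724781056


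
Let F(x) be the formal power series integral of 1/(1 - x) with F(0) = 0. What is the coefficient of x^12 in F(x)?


1/(1 - x) = sum_{k>=0} x^k. Integrating termwise and using F(0) = 0 gives
F(x) = sum_{k>=0} x^(k+1) / (k+1) = sum_{m>=1} x^m / m = -ln(1 - x).
So the coefficient of x^12 is 1/12 = 1/12.

1/12


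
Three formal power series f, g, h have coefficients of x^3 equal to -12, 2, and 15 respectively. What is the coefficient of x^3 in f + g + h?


Series addition is componentwise:
-12 + 2 + 15
= 5

5


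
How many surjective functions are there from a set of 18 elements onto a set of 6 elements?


By inclusion-exclusion on which target elements are missed, the number of surjections from an n-set onto a k-set is
surj(n, k) = sum_{j=0}^{k} (-1)^j C(k, j) (k - j)^n.
Equivalently surj(n, k) = k! * S(n, k), where S(n, k) is the Stirling number of the second kind.
For n = 18, k = 6:
S(18, 6) = 110687251039, so
surj = 6! * 110687251039 = 720 * 110687251039 = 79694820748080.

79694820748080


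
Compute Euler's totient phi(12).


phi(n) counts integers in [1, n] coprime to n. Using the multiplicative formula phi(n) = n * prod_{p | n} (1 - 1/p):
12 = 2^2 * 3, so
phi(12) = 12 * (1 - 1/2) * (1 - 1/3) = 4.

4


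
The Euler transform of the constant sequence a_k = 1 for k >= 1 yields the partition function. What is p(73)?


The Euler transform converts the sequence a_k = 1 into the number of integer partitions.
Using the recurrence or dynamic programming:
p(73) = 6185689

6185689


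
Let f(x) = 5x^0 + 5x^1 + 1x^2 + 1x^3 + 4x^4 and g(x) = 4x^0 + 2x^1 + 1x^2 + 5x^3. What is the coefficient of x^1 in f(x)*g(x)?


Cauchy product at x^1:
5*2 + 5*4
= 30

30


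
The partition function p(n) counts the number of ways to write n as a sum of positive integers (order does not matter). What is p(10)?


Using the generating function prod_{k>=1} 1/(1-x^k), we compute p(10).
By dynamic programming over parts 1 through 10:
p(10) = 42

42


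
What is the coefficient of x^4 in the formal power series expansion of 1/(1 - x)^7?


The expansion 1/(1 - x)^r = sum_{k>=0} C(k + r - 1, r - 1) x^k follows from the multiset / negative-binomial theorem (or from repeated differentiation of the geometric series).
For r = 7 and k = 4:
C(10, 6) = 3628800 / (720 * 24) = 210.

210


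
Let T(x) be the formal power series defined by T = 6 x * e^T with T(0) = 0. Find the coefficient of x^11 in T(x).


Apply the Lagrange inversion formula: if T = 6 x * phi(T) with phi(t) = e^t, then
[x^n] T = 6^n * (1/n) [t^(n-1)] phi(t)^n = 6^n * (1/n) [t^(n-1)] e^(n t) = 6^n * (1/n) * n^(n-1) / (n-1)! = 6^n * n^(n-1) / n!.
When c = 1 this is the Cayley count of rooted labeled trees on n vertices, divided by n!.
For n = 11: 6^11 * 11^10 / 11! = 362797056 * 25937424601/39916800 = 41254652801736/175.

41254652801736/175


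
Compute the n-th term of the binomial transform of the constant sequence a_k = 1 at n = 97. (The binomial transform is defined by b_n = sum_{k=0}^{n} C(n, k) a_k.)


With a_k = 1 for all k, b_n = sum_{k=0}^{n} C(n, k) = 2^n by the binomial theorem.
For n = 97: 2^97 = 158456325028528675187087900672.

158456325028528675187087900672


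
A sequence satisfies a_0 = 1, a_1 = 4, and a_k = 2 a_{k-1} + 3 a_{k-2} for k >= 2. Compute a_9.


The characteristic equation is t^2 - 2 t - 3 = 0, with roots r_1 = 3 and r_2 = -1 (so c_1 = r_1 + r_2, c_2 = -r_1 r_2 as required).
One can use the closed form a_n = A r_1^n + B r_2^n, but direct iteration is more reliable:
a_0 = 1, a_1 = 4, a_2 = 11, a_3 = 34, a_4 = 101, a_5 = 304, a_6 = 911, a_7 = 2734, a_8 = 8201, a_9 = 24604.
So a_9 = 24604.

24604


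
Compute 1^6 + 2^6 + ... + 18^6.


This power sum has a closed form given by Faulhaber's formula
sum_{k=1}^{m} k^p = (1 / (p + 1)) * sum_{j=0}^{p} C(p + 1, j) B_j m^(p + 1 - j),
but for small m direct computation is fastest:
1 + 64 + 729 + 4096 + 15625 + 46656 + 117649 + 262144 + 531441 + 1000000 + 1771561 + 2985984 + 4826809 + 7529536 + 11390625 + 16777216 + 24137569 + 34012224 = 105409929.

105409929


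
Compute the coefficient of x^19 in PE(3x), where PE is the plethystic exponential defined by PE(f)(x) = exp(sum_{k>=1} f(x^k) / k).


With f(x) = 3x, the exponent is sum_{k>=1} 3 x^k / k = 3 * (-ln(1 - x)). Exponentiating:
PE(3x) = exp(-3 ln(1 - x)) = 1/(1 - x)^3.
By the negative binomial expansion, [x^n] 1/(1 - x)^3 = C(n + 2, 2).
For n = 19: C(21, 2) = 210.

210


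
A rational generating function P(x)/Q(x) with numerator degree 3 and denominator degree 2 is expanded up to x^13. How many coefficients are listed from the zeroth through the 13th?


Expanding up to x^13 gives the coefficients for x^0, x^1, ..., x^13.
That is 13 + 1 = 14 coefficients in total.

14


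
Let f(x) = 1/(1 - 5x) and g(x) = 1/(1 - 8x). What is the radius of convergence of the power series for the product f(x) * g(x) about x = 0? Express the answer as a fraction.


The radius of 1/(1 - 5x) is 1/5 (nearest singularity at x = 1/5), and the radius of 1/(1 - 8x) is 1/8.
The product f(x)*g(x) = 1/((1 - 5x)(1 - 8x)) has singularities at both 1/5 and 1/8, so its radius of convergence is the distance to the nearest one:
min(1/5, 1/8) = 1/8.

1/8


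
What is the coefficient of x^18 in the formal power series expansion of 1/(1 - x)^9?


The negative binomial / multiset identity is
1/(1 - x)^r = sum_{k>=0} C(k + r - 1, r - 1) x^k.
Here r = 9 and k = 18, so the coefficient is
C(18 + 8, 8) = C(26, 8)
= 1562275

1562275


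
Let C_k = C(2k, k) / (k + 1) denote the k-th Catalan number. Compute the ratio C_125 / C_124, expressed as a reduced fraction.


Using C_k = (2k)! / (k! (k+1)!), the ratio C_{k+1}/C_k simplifies to
C_{k+1}/C_k = [(2k+2)! / ((k+1)! (k+2)!)] * [k! (k+1)! / (2k)!]
 = (2k+2)(2k+1) / ((k+1)(k+2)) = 2(2k+1) / (k+2).
For k = 124: 2(2*124 + 1) / (124 + 2) = 498/126 = 83/21.

83/21


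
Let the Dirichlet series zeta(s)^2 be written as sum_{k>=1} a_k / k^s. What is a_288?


The Dirichlet convolution of the constant function 1 with itself gives (1 * 1)(k) = sum_{d | k} 1 = d(k), the number of positive divisors of k.
Since zeta(s) = sum_{k>=1} 1/k^s, we have zeta(s)^2 = sum_{k>=1} d(k)/k^s, so a_k = d(k).
For k = 288: the divisors are 1, 2, 3, 4, 6, 8, 9, 12, 16, 18, 24, 32, 36, 48, 72, 96, 144, 288.
Count = 18.

18


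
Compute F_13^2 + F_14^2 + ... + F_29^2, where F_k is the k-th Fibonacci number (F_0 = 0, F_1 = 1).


There is a standard identity sum_{k=0}^{N} F_k^2 = F_N * F_{N+1} (proved inductively from the telescoping relation F_k^2 = F_k F_{k+1} - F_{k-1} F_k). Then
sum_{k=13}^{29} F_k^2 = F_29 F_30 - F_12 F_13.
Computing: F_29 = 514229, F_30 = 832040, F_12 = 144, F_13 = 233.
Sum = 514229 * 832040 - 144 * 233 = 427859063608.

427859063608


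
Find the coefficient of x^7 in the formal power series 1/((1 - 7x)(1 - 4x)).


By partial fractions or Cauchy convolution:
The coefficient equals sum_{k=0}^{7} 7^k * 4^(7-k).
= 1899755

1899755


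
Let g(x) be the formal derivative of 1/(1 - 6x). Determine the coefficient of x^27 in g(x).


Differentiate termwise: d/dx sum_{k>=0} 6^k x^k = sum_{k>=1} k 6^k x^(k-1) = sum_{j>=0} (j+1) 6^(j+1) x^j.
Equivalently, d/dx [1/(1 - 6x)] = 6/(1 - 6x)^2.
For j = 27: 28 * 6^28 = 28 * 6140942214464815497216 = 171946382005014833922048.

171946382005014833922048


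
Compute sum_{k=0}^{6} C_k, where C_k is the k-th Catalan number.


C_0 through C_6: 1, 1, 2, 5, 14, 42, 132
Sum = 1 + 1 + 2 + 5 + 14 + 42 + 132
= 197

197


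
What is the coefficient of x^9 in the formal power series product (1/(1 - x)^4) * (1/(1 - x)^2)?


Combine the factors: (1/(1 - x)^4) * (1/(1 - x)^2) = 1/(1 - x)^6.
Then use 1/(1 - x)^r = sum_{k>=0} C(k + r - 1, r - 1) x^k with r = 6 and k = 9:
C(14, 5) = 2002.

2002


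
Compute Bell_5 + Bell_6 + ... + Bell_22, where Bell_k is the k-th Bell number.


Recall Bell_k counts set partitions of a k-set (with Bell_0 = 1 by convention).
Bell_5 through Bell_22: 52, 203, 877, 4140, 21147, 115975, 678570, 4213597, 27644437, 190899322, 1382958545, 10480142147, 82864869804, 682076806159, 5832742205057, 51724158235372, 474869816156751, 4506715738447323
Sum = 52 + 203 + 877 + 4140 + 21147 + 115975 + 678570 + 4213597 + 27644437 + 190899322 + 1382958545 + 10480142147 + 82864869804 + 682076806159 + 5832742205057 + 51724158235372 + 474869816156751 + 4506715738447323 = 5039919483399478.

5039919483399478


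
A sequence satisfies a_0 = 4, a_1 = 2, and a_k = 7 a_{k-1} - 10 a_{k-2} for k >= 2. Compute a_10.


The characteristic equation is t^2 - 7 t + 10 = 0, with roots r_1 = 5 and r_2 = 2 (so c_1 = r_1 + r_2, c_2 = -r_1 r_2 as required).
One can use the closed form a_n = A r_1^n + B r_2^n, but direct iteration is more reliable:
a_0 = 4, a_1 = 2, a_2 = -26, a_3 = -202, a_4 = -1154, a_5 = -6058, a_6 = -30866, a_7 = -155482, a_8 = -779714, a_9 = -3903178, a_10 = -19525106.
So a_10 = -19525106.

-19525106


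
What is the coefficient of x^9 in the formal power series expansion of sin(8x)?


The Maclaurin series is sin(t) = sum_{k>=0} (-1)^k t^(2k+1) / (2k+1)!, so substituting t = 8x, only odd powers of x are nonzero, with coefficient of x^(2k+1) equal to (-1)^k 8^(2k+1) / (2k+1)!.
Write 9 = 2*4 + 1, giving the coefficient (-1)^4 * 8^9 / 9! = 134217728/362880 = 1048576/2835.

1048576/2835


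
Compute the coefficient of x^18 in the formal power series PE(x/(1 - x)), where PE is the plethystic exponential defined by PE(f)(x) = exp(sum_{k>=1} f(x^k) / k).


For f(x) = x/(1 - x) we have
sum_{k>=1} f(x^k) / k = sum_{k>=1} (1/k) * x^k / (1 - x^k) = sum_{k, m >= 1} x^(k m) / k,
which after exponentiating simplifies to
PE(x/(1 - x)) = prod_{k>=1} 1 / (1 - x^k).
This is the generating function for the partition function p(n), so the coefficient of x^18 is p(18).
Computing p(18) by dynamic programming over parts 1, 2, ..., 18: p(18) = 385.

385


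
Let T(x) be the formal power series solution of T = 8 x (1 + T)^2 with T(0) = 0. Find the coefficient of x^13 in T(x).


Apply the Lagrange inversion formula: if T = 8 x * phi(T) with phi(t) = (1 + t)^2, then [x^n] T = 8^n * (1/n) [t^(n-1)] phi(t)^n = 8^n * (1/n) [t^(n-1)] (1 + t)^(2n) = 8^n * (1/n) C(2n, n-1).
Using the identity C(2n, n-1) = C(2n, n) * n / (n+1), the unscaled factor equals C(2n, n) / (n+1) = C_n, the n-th Catalan number.
For n = 13: C_13 = C(26, 13) / 14 = 10400600/14 = 742900.
With the 8^13 = 549755813888 factor, the coefficient is 549755813888 * 742900 = 408413594137395200.

408413594137395200


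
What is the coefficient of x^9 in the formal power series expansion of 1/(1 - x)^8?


The negative binomial / multiset identity is
1/(1 - x)^r = sum_{k>=0} C(k + r - 1, r - 1) x^k.
Here r = 8 and k = 9, so the coefficient is
C(9 + 7, 7) = C(16, 7)
= 11440

11440


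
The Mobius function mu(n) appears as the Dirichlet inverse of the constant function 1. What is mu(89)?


89 = 89 (all distinct primes).
mu(89) = (-1)^1 = -1

-1


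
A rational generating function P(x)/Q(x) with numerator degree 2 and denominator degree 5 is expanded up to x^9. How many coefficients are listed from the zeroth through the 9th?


Expanding up to x^9 gives the coefficients for x^0, x^1, ..., x^9.
That is 9 + 1 = 10 coefficients in total.

10


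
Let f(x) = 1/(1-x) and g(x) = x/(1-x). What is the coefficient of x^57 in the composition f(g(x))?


First simplify the composition: f(g(x)) = 1/(1 - x/(1-x)) = (1-x)/((1-x) - x) = (1-x)/(1-2x).
Now extract the coefficient. Write (1-x)/(1-2x) = 1/(1-2x) - x/(1-2x).
The coefficient of x^n in 1/(1-2x) is 2^n, and in x/(1-2x) is 2^(n-1) (for n >= 1).
So the coefficient of x^57 is 2^57 - 2^56 = 144115188075855872 - 72057594037927936 = 72057594037927936.

72057594037927936


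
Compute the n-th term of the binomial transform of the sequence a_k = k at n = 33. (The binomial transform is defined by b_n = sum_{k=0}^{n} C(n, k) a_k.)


With a_k = k, b_n = sum_{k=0}^{n} C(n, k) k. Using k * C(n, k) = n * C(n-1, k-1) gives b_n = n * sum_{k>=1} C(n-1, k-1) = n * 2^(n-1).
For n = 33: 33 * 2^32 = 33 * 4294967296 = 141733920768.

141733920768


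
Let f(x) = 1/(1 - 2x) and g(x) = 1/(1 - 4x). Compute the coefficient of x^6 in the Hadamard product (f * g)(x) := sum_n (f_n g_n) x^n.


f has coefficients f_k = 2^k and g has coefficients g_k = 4^k, so the Hadamard product has coefficient (f*g)_k = 2^k * 4^k = 8^k.
For k = 6: 8^6 = 262144.

262144


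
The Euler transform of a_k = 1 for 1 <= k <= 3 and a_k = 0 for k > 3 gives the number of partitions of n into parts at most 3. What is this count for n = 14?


Partitions of 14 into parts at most 3:
Using generating function (1-x)^(-1)(1-x^2)^(-1)(1-x^3)^(-1),
the coefficient of x^14 = 24

24


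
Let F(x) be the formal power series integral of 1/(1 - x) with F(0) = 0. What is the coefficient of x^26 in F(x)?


1/(1 - x) = sum_{k>=0} x^k. Integrating termwise and using F(0) = 0 gives
F(x) = sum_{k>=0} x^(k+1) / (k+1) = sum_{m>=1} x^m / m = -ln(1 - x).
So the coefficient of x^26 is 1/26 = 1/26.

1/26


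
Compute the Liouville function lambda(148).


The Liouville function is lambda(k) = (-1)^Omega(k), where Omega(k) counts the prime factors of k with multiplicity.
Factoring: 148 = 2 * 2 * 37, so Omega(148) = 3.
lambda(148) = (-1)^3 = -1.

-1


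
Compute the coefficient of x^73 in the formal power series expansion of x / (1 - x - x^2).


Let f(x) = sum_{k>=0} a_k x^k. Multiplying f(x) * (1 - x - x^2) = x and matching coefficients gives a_0 = 0, a_1 = 1, and a_k = a_{k-1} + a_{k-2} for k >= 2. These are the Fibonacci numbers F_k.
Iterating from F_0 = 0, F_1 = 1:
F_0=0, F_1=1, F_2=1, F_3=2, F_4=3, F_5=5, F_6=8, F_7=13, F_8=21, F_9=34, ...
F_73 = 806515533049393.

806515533049393


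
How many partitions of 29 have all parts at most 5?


Using the generating function (1-x)^(-1)(1-x^2)^(-1)...(1-x^5)^(-1),
the coefficient of x^29 counts these restricted partitions.
Result = 603

603


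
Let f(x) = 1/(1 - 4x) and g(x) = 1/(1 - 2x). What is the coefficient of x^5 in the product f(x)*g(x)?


The coefficient of x^n in f*g is the Cauchy product: sum_{k=0}^{n} a^k * b^(n-k).
With a=4, b=2, n=5:
sum_{k=0}^{5} 4^k * 2^(5-k)
= 2016

2016


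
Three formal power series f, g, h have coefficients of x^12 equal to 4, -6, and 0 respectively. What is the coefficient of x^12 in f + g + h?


Series addition is componentwise:
4 + -6 + 0
= -2

-2


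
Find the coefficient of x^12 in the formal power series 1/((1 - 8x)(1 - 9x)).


By partial fractions or Cauchy convolution:
The coefficient equals sum_{k=0}^{12} 8^k * 9^(12-k).
= 1992110014441

1992110014441


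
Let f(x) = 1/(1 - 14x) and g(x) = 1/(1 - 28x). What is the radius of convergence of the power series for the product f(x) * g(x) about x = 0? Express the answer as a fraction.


The radius of 1/(1 - 14x) is 1/14 (nearest singularity at x = 1/14), and the radius of 1/(1 - 28x) is 1/28.
The product f(x)*g(x) = 1/((1 - 14x)(1 - 28x)) has singularities at both 1/14 and 1/28, so its radius of convergence is the distance to the nearest one:
min(1/14, 1/28) = 1/28.

1/28


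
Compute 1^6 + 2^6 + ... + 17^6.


This power sum has a closed form given by Faulhaber's formula
sum_{k=1}^{m} k^p = (1 / (p + 1)) * sum_{j=0}^{p} C(p + 1, j) B_j m^(p + 1 - j),
but for small m direct computation is fastest:
1 + 64 + 729 + 4096 + 15625 + 46656 + 117649 + 262144 + 531441 + 1000000 + 1771561 + 2985984 + 4826809 + 7529536 + 11390625 + 16777216 + 24137569 = 71397705.

71397705


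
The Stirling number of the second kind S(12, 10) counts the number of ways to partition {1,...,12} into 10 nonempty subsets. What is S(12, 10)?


Using the explicit formula S(n,k) = (1/k!) sum_{j=0}^{k} (-1)^(k-j) C(k,j) j^n:
S(12, 10) = 1705
Equivalently, S(n,k) is n! times the coefficient of x^n in the EGF (e^x - 1)^k / k!.

1705


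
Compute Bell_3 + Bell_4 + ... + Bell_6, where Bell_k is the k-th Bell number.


Recall Bell_k counts set partitions of a k-set (with Bell_0 = 1 by convention).
Bell_3 through Bell_6: 5, 15, 52, 203
Sum = 5 + 15 + 52 + 203 = 275.

275


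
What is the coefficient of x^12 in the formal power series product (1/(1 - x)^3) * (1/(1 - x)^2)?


Combine the factors: (1/(1 - x)^3) * (1/(1 - x)^2) = 1/(1 - x)^5.
Then use 1/(1 - x)^r = sum_{k>=0} C(k + r - 1, r - 1) x^k with r = 5 and k = 12:
C(16, 4) = 1820.

1820


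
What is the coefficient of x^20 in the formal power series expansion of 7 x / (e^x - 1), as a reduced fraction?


The exponential generating function for Bernoulli numbers is
x / (e^x - 1) = sum_{k>=0} B_k x^k / k!.
So the coefficient of x^20 in 7 x / (e^x - 1) is 7 B_20 / 20!.
Computing: B_20 = -174611/330, 20! = 2432902008176640000, giving
7 * -174611/330 / 2432902008176640000 = -174611/114693951814041600000.

-174611/114693951814041600000


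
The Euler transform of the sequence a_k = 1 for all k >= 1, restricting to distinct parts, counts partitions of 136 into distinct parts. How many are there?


Partitions of 136 into distinct parts can be computed via generating function.
Product (1+x)(1+x^2)(1+x^3)...
The coefficient of x^136 = 7215644

7215644


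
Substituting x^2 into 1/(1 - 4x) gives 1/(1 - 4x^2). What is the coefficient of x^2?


The coefficient of x^(2m) in 1/(1 - 4x^2) is 4^m.
With n = 2 = 2*1, the coefficient is 4^1 = 4.

4


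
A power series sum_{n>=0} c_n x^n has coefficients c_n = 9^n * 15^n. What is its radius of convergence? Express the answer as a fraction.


By the root test (Cauchy-Hadamard), the radius is R = 1 / limsup_n |c_n|^(1/n).
Here |c_n|^(1/n) = (9^n * 15^n)^(1/n) = 9 * 15 = 135 for all n.
So R = 1/135 = 1/135.

1/135


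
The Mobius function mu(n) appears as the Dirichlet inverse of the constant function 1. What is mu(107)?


107 = 107 (all distinct primes).
mu(107) = (-1)^1 = -1

-1


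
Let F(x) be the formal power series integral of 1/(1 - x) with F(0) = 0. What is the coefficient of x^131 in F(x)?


1/(1 - x) = sum_{k>=0} x^k. Integrating termwise and using F(0) = 0 gives
F(x) = sum_{k>=0} x^(k+1) / (k+1) = sum_{m>=1} x^m / m = -ln(1 - x).
So the coefficient of x^131 is 1/131 = 1/131.

1/131


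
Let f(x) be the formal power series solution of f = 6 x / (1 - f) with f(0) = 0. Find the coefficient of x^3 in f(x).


Apply Lagrange inversion: f = 6 x * phi(f) with phi(t) = 1/(1 - t), so
[x^n] f = 6^n * (1/n) [t^(n-1)] phi(t)^n = 6^n * (1/n) [t^(n-1)] (1 - t)^(-n) = 6^n * (1/n) C(2n - 2, n - 1) = 6^n * C_{n-1}.
For n = 3: C_2 = C(4, 2) / 3 = 6/3 = 2.
With the 6^3 = 216 factor, the coefficient is 216 * 2 = 432.

432


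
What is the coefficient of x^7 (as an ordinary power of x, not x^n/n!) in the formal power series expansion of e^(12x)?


The exponential series is e^y = sum_{k>=0} y^k / k!. Substituting y = 12x gives
e^(12x) = sum_{k>=0} 12^k x^k / k!.
So the coefficient of x^n is a^n/n! with a = 12, n = 7:
12^7 / 7! = 35831808/5040 = 248832/35

248832/35


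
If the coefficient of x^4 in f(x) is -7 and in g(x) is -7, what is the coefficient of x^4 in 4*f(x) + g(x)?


Scalar multiplication scales coefficients: 4 * -7 = -28.
Then add the g coefficient: -28 + -7
= -35

-35


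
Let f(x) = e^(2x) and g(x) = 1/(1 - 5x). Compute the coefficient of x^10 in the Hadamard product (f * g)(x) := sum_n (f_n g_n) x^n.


Expanding: f_k = 2^k/k! (from e^(2x)) and g_k = 5^k (from 1/(1 - 5x)). So the Hadamard coefficient (f * g)_k = 2^k 5^k / k! = (10)^k / k!.
For k = 10: 10^10/10! = 10000000000/3628800 = 1562500/567.

1562500/567


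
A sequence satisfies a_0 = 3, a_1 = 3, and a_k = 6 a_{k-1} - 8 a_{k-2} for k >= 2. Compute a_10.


The characteristic equation is t^2 - 6 t + 8 = 0, with roots r_1 = 4 and r_2 = 2 (so c_1 = r_1 + r_2, c_2 = -r_1 r_2 as required).
One can use the closed form a_n = A r_1^n + B r_2^n, but direct iteration is more reliable:
a_0 = 3, a_1 = 3, a_2 = -6, a_3 = -60, a_4 = -312, a_5 = -1392, a_6 = -5856, a_7 = -24000, a_8 = -97152, a_9 = -390912, a_10 = -1568256.
So a_10 = -1568256.

-1568256


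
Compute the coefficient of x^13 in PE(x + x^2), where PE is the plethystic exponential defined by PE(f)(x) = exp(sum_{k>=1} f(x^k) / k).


With f(x) = x + x^2, the exponent is sum_{k>=1} (x^k + x^(2k)) / k = -ln(1 - x) - ln(1 - x^2). Exponentiating:
PE(x + x^2) = 1 / ((1 - x)(1 - x^2)).
This is the generating function for partitions of n into parts of size 1 or 2. The number of 2's can be any j in 0..6, and the rest are 1's, so
[x^13] = floor(13/2) + 1 = 7.

7


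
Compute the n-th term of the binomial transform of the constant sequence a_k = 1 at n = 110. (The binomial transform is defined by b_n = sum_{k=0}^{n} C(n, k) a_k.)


With a_k = 1 for all k, b_n = sum_{k=0}^{n} C(n, k) = 2^n by the binomial theorem.
For n = 110: 2^110 = 1298074214633706907132624082305024.

1298074214633706907132624082305024


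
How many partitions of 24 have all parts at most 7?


Using the generating function (1-x)^(-1)(1-x^2)^(-1)...(1-x^7)^(-1),
the coefficient of x^24 counts these restricted partitions.
Result = 733

733


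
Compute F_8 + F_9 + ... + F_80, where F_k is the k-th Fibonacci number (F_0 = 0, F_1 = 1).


Use the identity sum_{k=0}^{N} F_k = F_{N+2} - 1 (which follows from F_{k+2} - F_{k+1} = F_k). Then
sum_{k=8}^{80} F_k = (F_{82} - 1) - (F_{9} - 1) = F_{82} - F_{9}.
Computing: F_{82} = 61305790721611591, F_{9} = 34, so
Sum = 61305790721611591 - 34 = 61305790721611557.

61305790721611557


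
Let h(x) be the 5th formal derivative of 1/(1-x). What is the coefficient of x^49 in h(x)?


Differentiating 5 times: d^5/dx^5 [1/(1-x)] = 5!/(1-x)^6.
The expansion 1/(1-x)^6 = sum_{k>=0} C(k+5, 5) x^k, so the coefficient of x^n in 5!/(1-x)^6 is 5! * C(n+5, 5).
For n = 49: 120 * C(54, 5) = 120 * 3162510 = 379501200

379501200


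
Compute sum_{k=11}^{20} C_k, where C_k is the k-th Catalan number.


C_11 through C_20: 58786, 208012, 742900, 2674440, 9694845, 35357670, 129644790, 477638700, 1767263190, 6564120420
Sum = 58786 + 208012 + 742900 + 2674440 + 9694845 + 35357670 + 129644790 + 477638700 + 1767263190 + 6564120420
= 8987403753

8987403753


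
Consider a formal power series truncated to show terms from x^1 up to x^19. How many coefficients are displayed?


From x^1 to x^19 inclusive, the count is 19 - 1 + 1 = 19.

19


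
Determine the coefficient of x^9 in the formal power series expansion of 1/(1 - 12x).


The geometric series identity gives 1/(1 - c x) = sum_{k>=0} c^k x^k, so the coefficient of x^k is c^k.
Here c = 12 and k = 9.
Computing: 12^9 = 5159780352

5159780352


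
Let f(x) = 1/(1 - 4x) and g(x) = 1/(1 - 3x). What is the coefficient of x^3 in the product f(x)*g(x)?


The coefficient of x^n in f*g is the Cauchy product: sum_{k=0}^{n} a^k * b^(n-k).
With a=4, b=3, n=3:
sum_{k=0}^{3} 4^k * 3^(3-k)
= 175

175


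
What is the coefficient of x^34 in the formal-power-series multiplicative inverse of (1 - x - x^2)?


Let the inverse be f(x) = sum_{k>=0} a_k x^k. From f(x) * (1 - x - x^2) = 1 and matching coefficients:
 x^0: a_0 = 1.
 x^1: a_1 - a_0 = 0, so a_1 = 1.
 x^k (k >= 2): a_k - a_{k-1} - a_{k-2} = 0, i.e. a_k = a_{k-1} + a_{k-2}.
This is the Fibonacci-type recurrence shifted so that a_0 = a_1 = 1.
Iterating: a_0=1, a_1=1, a_2=2, a_3=3, a_4=5, a_5=8, a_6=13, a_7=21, a_8=34, a_9=55, ...
a_34 = 9227465.

9227465


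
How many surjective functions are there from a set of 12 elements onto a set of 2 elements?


By inclusion-exclusion on which target elements are missed, the number of surjections from an n-set onto a k-set is
surj(n, k) = sum_{j=0}^{k} (-1)^j C(k, j) (k - j)^n.
Equivalently surj(n, k) = k! * S(n, k), where S(n, k) is the Stirling number of the second kind.
For n = 12, k = 2:
S(12, 2) = 2047, so
surj = 2! * 2047 = 2 * 2047 = 4094.

4094


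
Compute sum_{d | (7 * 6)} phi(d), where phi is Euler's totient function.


First, 7 * 6 = 42. One classical identity is sum_{d | n} phi(d) = n (each k in [1, n] has a unique gcd with n, and among the k's with gcd(k, n) = n/d there are phi(d) of them). So the sum equals 42. We also verify directly:
Divisors of 42: 1, 2, 3, 6, 7, 14, 21, 42.
phi values: 1, 1, 2, 2, 6, 6, 12, 12.
Sum = 42.

42


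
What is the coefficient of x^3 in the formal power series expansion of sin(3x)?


The Maclaurin series is sin(t) = sum_{k>=0} (-1)^k t^(2k+1) / (2k+1)!, so substituting t = 3x, only odd powers of x are nonzero, with coefficient of x^(2k+1) equal to (-1)^k 3^(2k+1) / (2k+1)!.
Write 3 = 2*1 + 1, giving the coefficient (-1)^1 * 3^3 / 3! = -27/6 = -9/2.

-9/2


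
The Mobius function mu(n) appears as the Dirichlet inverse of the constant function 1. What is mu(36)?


36 has a squared prime factor, so mu(36) = 0.
Factorization reveals a repeated prime.

0


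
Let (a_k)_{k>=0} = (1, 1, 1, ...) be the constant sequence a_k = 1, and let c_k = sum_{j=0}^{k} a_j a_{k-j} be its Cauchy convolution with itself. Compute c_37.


Since a_j = 1 for all j >= 0, the convolution sum becomes
c_k = sum_{j=0}^{k} 1 * 1 = 1 * (k + 1).
Equivalently, the generating function of (a_k) is 1/(1 - x) and its square is 1/(1 - x)^2 = sum_{k>=0} 1(k + 1) x^k.
For k = 37: 1 * 38 = 38.

38


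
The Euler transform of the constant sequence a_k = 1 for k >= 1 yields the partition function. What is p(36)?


The Euler transform converts the sequence a_k = 1 into the number of integer partitions.
Using the recurrence or dynamic programming:
p(36) = 17977

17977


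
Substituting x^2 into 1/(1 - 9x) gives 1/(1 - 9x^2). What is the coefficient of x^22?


The coefficient of x^(2m) in 1/(1 - 9x^2) is 9^m.
With n = 22 = 2*11, the coefficient is 9^11 = 31381059609.

31381059609
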